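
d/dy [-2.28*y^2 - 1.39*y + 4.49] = -4.56*y - 1.39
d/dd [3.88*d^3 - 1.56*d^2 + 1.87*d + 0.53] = 11.64*d^2 - 3.12*d + 1.87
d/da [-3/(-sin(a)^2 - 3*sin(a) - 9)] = -3*(2*sin(a) + 3)*cos(a)/(sin(a)^2 + 3*sin(a) + 9)^2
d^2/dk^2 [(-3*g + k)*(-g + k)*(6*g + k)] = 4*g + 6*k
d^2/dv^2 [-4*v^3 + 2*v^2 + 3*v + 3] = 4 - 24*v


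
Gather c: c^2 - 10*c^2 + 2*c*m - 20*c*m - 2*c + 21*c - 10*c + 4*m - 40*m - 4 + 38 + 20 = -9*c^2 + c*(9 - 18*m) - 36*m + 54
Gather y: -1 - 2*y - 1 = -2*y - 2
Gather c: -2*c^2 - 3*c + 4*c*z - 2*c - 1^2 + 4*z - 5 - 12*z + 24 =-2*c^2 + c*(4*z - 5) - 8*z + 18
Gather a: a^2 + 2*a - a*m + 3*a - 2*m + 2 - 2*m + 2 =a^2 + a*(5 - m) - 4*m + 4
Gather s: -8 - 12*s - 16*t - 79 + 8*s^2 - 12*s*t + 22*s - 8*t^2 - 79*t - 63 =8*s^2 + s*(10 - 12*t) - 8*t^2 - 95*t - 150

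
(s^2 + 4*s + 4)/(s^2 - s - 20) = (s^2 + 4*s + 4)/(s^2 - s - 20)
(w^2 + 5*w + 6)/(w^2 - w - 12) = (w + 2)/(w - 4)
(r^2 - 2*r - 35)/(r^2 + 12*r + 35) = (r - 7)/(r + 7)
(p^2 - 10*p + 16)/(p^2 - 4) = (p - 8)/(p + 2)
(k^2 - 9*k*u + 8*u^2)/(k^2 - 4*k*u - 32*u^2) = (k - u)/(k + 4*u)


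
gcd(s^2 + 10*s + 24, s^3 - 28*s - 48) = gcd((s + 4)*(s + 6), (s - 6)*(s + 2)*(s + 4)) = s + 4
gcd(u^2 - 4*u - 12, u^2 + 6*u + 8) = u + 2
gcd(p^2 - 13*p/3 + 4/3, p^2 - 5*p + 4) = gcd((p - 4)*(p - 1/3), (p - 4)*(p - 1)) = p - 4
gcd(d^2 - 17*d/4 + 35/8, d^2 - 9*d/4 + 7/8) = d - 7/4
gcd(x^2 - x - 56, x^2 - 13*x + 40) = x - 8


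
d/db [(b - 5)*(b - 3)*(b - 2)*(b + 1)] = 4*b^3 - 27*b^2 + 42*b + 1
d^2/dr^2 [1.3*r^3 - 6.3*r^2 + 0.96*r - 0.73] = 7.8*r - 12.6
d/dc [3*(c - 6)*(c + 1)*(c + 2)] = 9*c^2 - 18*c - 48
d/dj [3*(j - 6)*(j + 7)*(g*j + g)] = 3*g*(3*j^2 + 4*j - 41)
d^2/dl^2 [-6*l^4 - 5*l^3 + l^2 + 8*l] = -72*l^2 - 30*l + 2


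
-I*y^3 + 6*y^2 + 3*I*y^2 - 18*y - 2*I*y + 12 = (y - 2)*(y + 6*I)*(-I*y + I)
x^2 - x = x*(x - 1)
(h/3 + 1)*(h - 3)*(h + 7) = h^3/3 + 7*h^2/3 - 3*h - 21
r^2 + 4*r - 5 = (r - 1)*(r + 5)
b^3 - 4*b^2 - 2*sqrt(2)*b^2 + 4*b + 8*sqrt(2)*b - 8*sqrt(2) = (b - 2)^2*(b - 2*sqrt(2))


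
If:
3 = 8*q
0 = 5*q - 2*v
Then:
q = 3/8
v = 15/16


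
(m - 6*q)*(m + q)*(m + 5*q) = m^3 - 31*m*q^2 - 30*q^3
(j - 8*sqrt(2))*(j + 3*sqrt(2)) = j^2 - 5*sqrt(2)*j - 48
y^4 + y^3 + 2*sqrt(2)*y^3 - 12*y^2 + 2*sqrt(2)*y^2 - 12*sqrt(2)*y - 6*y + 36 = (y - 2)*(y + 3)*(y - sqrt(2))*(y + 3*sqrt(2))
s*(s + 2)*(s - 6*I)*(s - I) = s^4 + 2*s^3 - 7*I*s^3 - 6*s^2 - 14*I*s^2 - 12*s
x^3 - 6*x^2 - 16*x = x*(x - 8)*(x + 2)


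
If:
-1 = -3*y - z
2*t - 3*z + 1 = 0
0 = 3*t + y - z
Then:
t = 1/19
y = 4/19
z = 7/19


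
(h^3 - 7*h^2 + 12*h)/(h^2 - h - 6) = h*(h - 4)/(h + 2)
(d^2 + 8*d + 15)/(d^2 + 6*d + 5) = (d + 3)/(d + 1)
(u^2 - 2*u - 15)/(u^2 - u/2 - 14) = 2*(-u^2 + 2*u + 15)/(-2*u^2 + u + 28)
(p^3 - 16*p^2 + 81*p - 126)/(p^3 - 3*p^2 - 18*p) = (p^2 - 10*p + 21)/(p*(p + 3))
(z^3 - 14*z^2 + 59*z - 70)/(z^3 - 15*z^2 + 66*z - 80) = (z - 7)/(z - 8)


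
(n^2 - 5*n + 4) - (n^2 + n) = 4 - 6*n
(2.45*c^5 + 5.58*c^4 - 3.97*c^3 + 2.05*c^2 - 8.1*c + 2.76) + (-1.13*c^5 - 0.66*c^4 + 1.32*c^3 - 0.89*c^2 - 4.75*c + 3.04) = 1.32*c^5 + 4.92*c^4 - 2.65*c^3 + 1.16*c^2 - 12.85*c + 5.8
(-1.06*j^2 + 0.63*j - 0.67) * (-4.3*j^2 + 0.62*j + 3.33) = 4.558*j^4 - 3.3662*j^3 - 0.2582*j^2 + 1.6825*j - 2.2311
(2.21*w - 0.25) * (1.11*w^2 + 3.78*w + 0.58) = 2.4531*w^3 + 8.0763*w^2 + 0.3368*w - 0.145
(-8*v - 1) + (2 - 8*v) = 1 - 16*v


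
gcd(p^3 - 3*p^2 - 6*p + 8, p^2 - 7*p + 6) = p - 1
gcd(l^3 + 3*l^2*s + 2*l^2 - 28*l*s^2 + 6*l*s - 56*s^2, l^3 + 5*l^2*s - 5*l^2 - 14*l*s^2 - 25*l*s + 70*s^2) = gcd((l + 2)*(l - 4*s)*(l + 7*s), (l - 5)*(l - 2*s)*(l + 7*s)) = l + 7*s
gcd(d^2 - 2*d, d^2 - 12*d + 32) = 1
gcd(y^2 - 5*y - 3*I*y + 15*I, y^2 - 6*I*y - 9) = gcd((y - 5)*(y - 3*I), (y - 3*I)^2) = y - 3*I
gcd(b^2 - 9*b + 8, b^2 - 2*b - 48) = b - 8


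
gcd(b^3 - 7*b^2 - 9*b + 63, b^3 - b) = 1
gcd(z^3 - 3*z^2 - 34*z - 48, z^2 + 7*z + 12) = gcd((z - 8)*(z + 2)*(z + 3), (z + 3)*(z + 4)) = z + 3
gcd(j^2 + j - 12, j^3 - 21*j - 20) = j + 4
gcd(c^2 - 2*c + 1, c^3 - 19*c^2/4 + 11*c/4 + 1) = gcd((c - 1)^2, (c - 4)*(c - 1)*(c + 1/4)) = c - 1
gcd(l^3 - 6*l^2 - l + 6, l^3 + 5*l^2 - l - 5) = l^2 - 1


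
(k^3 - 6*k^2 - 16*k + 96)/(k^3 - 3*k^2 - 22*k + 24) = (k - 4)/(k - 1)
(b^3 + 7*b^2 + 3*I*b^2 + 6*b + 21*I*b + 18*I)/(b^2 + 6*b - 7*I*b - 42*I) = (b^2 + b*(1 + 3*I) + 3*I)/(b - 7*I)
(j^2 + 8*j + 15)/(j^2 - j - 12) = (j + 5)/(j - 4)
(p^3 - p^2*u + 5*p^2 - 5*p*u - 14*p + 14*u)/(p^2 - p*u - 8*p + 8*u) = (p^2 + 5*p - 14)/(p - 8)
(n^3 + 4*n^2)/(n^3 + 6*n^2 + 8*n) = n/(n + 2)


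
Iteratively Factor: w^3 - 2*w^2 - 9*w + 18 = (w - 2)*(w^2 - 9) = (w - 3)*(w - 2)*(w + 3)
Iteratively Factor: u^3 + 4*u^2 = (u)*(u^2 + 4*u) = u*(u + 4)*(u)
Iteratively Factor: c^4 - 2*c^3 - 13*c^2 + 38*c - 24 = (c - 3)*(c^3 + c^2 - 10*c + 8) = (c - 3)*(c + 4)*(c^2 - 3*c + 2) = (c - 3)*(c - 1)*(c + 4)*(c - 2)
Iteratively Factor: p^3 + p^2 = (p)*(p^2 + p) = p^2*(p + 1)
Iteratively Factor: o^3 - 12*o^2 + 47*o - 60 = (o - 3)*(o^2 - 9*o + 20) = (o - 4)*(o - 3)*(o - 5)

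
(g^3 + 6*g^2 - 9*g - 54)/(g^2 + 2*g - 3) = (g^2 + 3*g - 18)/(g - 1)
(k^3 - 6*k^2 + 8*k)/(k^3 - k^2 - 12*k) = (k - 2)/(k + 3)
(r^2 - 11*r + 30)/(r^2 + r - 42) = (r - 5)/(r + 7)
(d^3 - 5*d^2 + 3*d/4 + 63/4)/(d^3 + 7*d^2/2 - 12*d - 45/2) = (d - 7/2)/(d + 5)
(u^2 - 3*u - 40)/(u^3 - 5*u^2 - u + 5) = (u^2 - 3*u - 40)/(u^3 - 5*u^2 - u + 5)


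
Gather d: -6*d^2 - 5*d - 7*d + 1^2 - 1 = -6*d^2 - 12*d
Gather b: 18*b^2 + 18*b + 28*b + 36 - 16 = 18*b^2 + 46*b + 20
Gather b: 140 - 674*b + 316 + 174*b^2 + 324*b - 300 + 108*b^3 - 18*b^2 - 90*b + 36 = 108*b^3 + 156*b^2 - 440*b + 192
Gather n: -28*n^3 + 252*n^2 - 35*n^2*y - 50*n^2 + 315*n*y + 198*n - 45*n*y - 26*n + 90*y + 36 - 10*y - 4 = -28*n^3 + n^2*(202 - 35*y) + n*(270*y + 172) + 80*y + 32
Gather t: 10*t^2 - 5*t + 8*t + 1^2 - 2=10*t^2 + 3*t - 1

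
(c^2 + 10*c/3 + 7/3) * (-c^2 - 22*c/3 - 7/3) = -c^4 - 32*c^3/3 - 262*c^2/9 - 224*c/9 - 49/9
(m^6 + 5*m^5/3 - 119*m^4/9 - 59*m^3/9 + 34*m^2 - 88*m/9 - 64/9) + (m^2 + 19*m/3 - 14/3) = m^6 + 5*m^5/3 - 119*m^4/9 - 59*m^3/9 + 35*m^2 - 31*m/9 - 106/9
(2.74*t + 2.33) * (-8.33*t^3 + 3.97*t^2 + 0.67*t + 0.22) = -22.8242*t^4 - 8.5311*t^3 + 11.0859*t^2 + 2.1639*t + 0.5126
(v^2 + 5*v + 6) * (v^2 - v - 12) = v^4 + 4*v^3 - 11*v^2 - 66*v - 72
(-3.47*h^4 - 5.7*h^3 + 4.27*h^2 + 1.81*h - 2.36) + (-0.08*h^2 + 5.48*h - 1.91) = -3.47*h^4 - 5.7*h^3 + 4.19*h^2 + 7.29*h - 4.27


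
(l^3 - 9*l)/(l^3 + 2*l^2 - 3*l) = (l - 3)/(l - 1)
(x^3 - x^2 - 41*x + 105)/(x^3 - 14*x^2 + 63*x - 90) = (x + 7)/(x - 6)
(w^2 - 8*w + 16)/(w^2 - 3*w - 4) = (w - 4)/(w + 1)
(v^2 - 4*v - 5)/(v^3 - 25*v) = (v + 1)/(v*(v + 5))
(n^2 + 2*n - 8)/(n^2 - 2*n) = (n + 4)/n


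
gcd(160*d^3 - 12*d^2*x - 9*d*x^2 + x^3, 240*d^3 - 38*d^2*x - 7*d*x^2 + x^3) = 40*d^2 - 13*d*x + x^2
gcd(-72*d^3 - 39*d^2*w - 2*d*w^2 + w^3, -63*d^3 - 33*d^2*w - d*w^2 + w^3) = 9*d^2 + 6*d*w + w^2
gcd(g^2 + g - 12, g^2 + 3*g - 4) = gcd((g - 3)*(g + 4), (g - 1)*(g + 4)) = g + 4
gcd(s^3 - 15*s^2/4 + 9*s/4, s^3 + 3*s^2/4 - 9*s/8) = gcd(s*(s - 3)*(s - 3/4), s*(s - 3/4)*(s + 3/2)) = s^2 - 3*s/4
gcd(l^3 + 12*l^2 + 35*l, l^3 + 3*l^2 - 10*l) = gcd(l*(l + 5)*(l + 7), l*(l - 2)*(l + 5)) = l^2 + 5*l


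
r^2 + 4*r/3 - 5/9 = (r - 1/3)*(r + 5/3)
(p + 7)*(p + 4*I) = p^2 + 7*p + 4*I*p + 28*I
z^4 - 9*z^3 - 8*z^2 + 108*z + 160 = (z - 8)*(z - 5)*(z + 2)^2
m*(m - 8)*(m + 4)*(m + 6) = m^4 + 2*m^3 - 56*m^2 - 192*m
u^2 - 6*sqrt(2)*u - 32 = (u - 8*sqrt(2))*(u + 2*sqrt(2))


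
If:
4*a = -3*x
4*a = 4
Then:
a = 1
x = -4/3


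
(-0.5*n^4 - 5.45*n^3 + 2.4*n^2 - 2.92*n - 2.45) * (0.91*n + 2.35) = -0.455*n^5 - 6.1345*n^4 - 10.6235*n^3 + 2.9828*n^2 - 9.0915*n - 5.7575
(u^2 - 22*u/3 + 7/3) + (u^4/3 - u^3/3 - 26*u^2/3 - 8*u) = u^4/3 - u^3/3 - 23*u^2/3 - 46*u/3 + 7/3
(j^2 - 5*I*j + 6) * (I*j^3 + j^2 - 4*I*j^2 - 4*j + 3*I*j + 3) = I*j^5 + 6*j^4 - 4*I*j^4 - 24*j^3 + 4*I*j^3 + 24*j^2 - 4*I*j^2 - 24*j + 3*I*j + 18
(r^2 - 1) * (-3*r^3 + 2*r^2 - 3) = -3*r^5 + 2*r^4 + 3*r^3 - 5*r^2 + 3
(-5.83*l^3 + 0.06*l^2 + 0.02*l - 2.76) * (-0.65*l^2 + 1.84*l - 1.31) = 3.7895*l^5 - 10.7662*l^4 + 7.7347*l^3 + 1.7522*l^2 - 5.1046*l + 3.6156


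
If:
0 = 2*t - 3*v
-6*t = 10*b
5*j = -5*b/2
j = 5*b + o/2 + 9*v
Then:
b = -9*v/10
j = 9*v/20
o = -81*v/10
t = 3*v/2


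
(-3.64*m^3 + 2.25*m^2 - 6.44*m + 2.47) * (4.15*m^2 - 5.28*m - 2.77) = -15.106*m^5 + 28.5567*m^4 - 28.5232*m^3 + 38.0212*m^2 + 4.7972*m - 6.8419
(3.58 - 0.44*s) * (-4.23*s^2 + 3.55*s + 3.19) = 1.8612*s^3 - 16.7054*s^2 + 11.3054*s + 11.4202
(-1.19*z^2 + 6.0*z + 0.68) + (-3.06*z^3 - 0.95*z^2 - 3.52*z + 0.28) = -3.06*z^3 - 2.14*z^2 + 2.48*z + 0.96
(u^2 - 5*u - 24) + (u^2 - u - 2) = 2*u^2 - 6*u - 26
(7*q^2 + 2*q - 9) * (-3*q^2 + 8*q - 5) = -21*q^4 + 50*q^3 + 8*q^2 - 82*q + 45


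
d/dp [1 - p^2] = -2*p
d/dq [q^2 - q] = 2*q - 1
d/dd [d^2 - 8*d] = 2*d - 8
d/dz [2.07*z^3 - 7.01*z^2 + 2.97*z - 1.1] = 6.21*z^2 - 14.02*z + 2.97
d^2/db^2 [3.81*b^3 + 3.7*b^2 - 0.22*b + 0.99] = 22.86*b + 7.4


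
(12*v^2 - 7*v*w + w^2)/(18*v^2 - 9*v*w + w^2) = (4*v - w)/(6*v - w)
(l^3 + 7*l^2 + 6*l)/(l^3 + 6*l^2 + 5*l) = (l + 6)/(l + 5)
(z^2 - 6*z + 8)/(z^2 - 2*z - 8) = (z - 2)/(z + 2)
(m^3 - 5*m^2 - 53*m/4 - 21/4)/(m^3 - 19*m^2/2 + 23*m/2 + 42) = (m + 1/2)/(m - 4)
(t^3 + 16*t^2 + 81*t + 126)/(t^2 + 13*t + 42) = t + 3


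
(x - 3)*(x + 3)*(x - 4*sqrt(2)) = x^3 - 4*sqrt(2)*x^2 - 9*x + 36*sqrt(2)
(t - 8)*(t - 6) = t^2 - 14*t + 48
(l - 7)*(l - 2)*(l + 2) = l^3 - 7*l^2 - 4*l + 28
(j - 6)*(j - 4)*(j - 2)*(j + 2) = j^4 - 10*j^3 + 20*j^2 + 40*j - 96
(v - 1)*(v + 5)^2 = v^3 + 9*v^2 + 15*v - 25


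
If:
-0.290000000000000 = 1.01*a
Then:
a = -0.29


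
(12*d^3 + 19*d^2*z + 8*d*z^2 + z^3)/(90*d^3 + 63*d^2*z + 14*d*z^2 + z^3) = (4*d^2 + 5*d*z + z^2)/(30*d^2 + 11*d*z + z^2)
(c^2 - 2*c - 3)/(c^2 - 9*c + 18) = (c + 1)/(c - 6)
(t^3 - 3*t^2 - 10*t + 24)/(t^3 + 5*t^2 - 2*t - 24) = (t - 4)/(t + 4)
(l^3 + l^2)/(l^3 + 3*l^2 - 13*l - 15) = l^2/(l^2 + 2*l - 15)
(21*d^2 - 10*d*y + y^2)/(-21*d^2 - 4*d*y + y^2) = (-3*d + y)/(3*d + y)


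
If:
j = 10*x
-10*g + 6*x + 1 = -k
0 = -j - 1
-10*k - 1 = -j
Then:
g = 1/50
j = -1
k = -1/5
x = -1/10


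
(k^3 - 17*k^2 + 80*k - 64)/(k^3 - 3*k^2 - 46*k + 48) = (k - 8)/(k + 6)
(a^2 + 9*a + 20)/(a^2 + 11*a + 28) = (a + 5)/(a + 7)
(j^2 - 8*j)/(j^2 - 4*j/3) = 3*(j - 8)/(3*j - 4)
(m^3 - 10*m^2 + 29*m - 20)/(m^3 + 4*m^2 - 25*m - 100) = (m^2 - 5*m + 4)/(m^2 + 9*m + 20)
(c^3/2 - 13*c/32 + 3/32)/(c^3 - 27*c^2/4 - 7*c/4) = (-16*c^3 + 13*c - 3)/(8*c*(-4*c^2 + 27*c + 7))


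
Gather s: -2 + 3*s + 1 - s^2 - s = -s^2 + 2*s - 1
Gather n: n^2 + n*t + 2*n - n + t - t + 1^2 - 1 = n^2 + n*(t + 1)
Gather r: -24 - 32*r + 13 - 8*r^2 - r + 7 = -8*r^2 - 33*r - 4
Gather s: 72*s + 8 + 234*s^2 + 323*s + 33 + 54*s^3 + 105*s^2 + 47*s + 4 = 54*s^3 + 339*s^2 + 442*s + 45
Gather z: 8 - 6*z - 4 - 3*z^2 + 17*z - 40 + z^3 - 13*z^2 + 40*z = z^3 - 16*z^2 + 51*z - 36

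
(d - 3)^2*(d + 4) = d^3 - 2*d^2 - 15*d + 36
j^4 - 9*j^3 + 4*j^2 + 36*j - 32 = (j - 8)*(j - 2)*(j - 1)*(j + 2)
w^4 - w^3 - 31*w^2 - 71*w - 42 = (w - 7)*(w + 1)*(w + 2)*(w + 3)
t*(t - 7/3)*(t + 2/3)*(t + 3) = t^4 + 4*t^3/3 - 59*t^2/9 - 14*t/3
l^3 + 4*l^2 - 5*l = l*(l - 1)*(l + 5)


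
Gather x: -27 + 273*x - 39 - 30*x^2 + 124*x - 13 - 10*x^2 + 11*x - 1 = -40*x^2 + 408*x - 80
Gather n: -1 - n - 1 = -n - 2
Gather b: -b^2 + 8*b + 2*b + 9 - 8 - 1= -b^2 + 10*b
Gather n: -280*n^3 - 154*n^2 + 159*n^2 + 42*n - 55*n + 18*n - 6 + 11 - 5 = -280*n^3 + 5*n^2 + 5*n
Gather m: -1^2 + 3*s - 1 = 3*s - 2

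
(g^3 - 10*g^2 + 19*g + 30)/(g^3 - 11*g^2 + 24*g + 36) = (g - 5)/(g - 6)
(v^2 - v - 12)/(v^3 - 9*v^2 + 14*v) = (v^2 - v - 12)/(v*(v^2 - 9*v + 14))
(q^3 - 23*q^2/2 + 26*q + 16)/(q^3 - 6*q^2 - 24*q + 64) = (q^2 - 7*q/2 - 2)/(q^2 + 2*q - 8)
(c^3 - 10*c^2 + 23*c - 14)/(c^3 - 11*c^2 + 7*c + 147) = (c^2 - 3*c + 2)/(c^2 - 4*c - 21)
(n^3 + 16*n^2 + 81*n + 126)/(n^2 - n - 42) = (n^2 + 10*n + 21)/(n - 7)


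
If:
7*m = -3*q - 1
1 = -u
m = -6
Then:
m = -6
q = 41/3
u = -1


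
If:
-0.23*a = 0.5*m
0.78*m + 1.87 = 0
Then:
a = 5.21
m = -2.40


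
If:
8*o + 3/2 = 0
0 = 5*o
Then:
No Solution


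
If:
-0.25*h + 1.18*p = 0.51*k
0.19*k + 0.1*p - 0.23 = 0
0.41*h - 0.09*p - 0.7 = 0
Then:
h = 1.87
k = 0.82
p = 0.75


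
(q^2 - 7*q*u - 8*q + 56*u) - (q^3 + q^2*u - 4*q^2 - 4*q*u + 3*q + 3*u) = -q^3 - q^2*u + 5*q^2 - 3*q*u - 11*q + 53*u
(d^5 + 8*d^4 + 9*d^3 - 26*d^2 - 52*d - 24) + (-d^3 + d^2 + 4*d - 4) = d^5 + 8*d^4 + 8*d^3 - 25*d^2 - 48*d - 28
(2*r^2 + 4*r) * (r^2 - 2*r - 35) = 2*r^4 - 78*r^2 - 140*r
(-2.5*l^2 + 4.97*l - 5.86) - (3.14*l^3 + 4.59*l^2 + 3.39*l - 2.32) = -3.14*l^3 - 7.09*l^2 + 1.58*l - 3.54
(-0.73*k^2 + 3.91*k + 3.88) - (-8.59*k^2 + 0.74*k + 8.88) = 7.86*k^2 + 3.17*k - 5.0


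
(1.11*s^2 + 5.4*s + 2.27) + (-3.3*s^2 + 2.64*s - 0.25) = -2.19*s^2 + 8.04*s + 2.02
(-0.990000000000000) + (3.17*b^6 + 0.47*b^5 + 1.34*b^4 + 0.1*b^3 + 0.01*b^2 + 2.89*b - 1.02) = 3.17*b^6 + 0.47*b^5 + 1.34*b^4 + 0.1*b^3 + 0.01*b^2 + 2.89*b - 2.01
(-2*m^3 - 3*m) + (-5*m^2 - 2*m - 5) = -2*m^3 - 5*m^2 - 5*m - 5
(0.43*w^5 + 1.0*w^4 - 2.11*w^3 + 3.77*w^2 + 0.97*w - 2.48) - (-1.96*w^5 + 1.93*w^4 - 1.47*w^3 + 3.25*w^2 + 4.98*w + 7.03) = 2.39*w^5 - 0.93*w^4 - 0.64*w^3 + 0.52*w^2 - 4.01*w - 9.51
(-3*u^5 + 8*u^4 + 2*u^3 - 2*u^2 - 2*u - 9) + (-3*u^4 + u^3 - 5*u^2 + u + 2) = -3*u^5 + 5*u^4 + 3*u^3 - 7*u^2 - u - 7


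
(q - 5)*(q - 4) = q^2 - 9*q + 20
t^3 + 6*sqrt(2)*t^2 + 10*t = t*(t + sqrt(2))*(t + 5*sqrt(2))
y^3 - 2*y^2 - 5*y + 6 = (y - 3)*(y - 1)*(y + 2)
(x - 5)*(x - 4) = x^2 - 9*x + 20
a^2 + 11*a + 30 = (a + 5)*(a + 6)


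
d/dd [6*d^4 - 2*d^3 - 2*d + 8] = 24*d^3 - 6*d^2 - 2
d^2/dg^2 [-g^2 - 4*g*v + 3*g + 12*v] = -2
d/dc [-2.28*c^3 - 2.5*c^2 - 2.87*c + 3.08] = -6.84*c^2 - 5.0*c - 2.87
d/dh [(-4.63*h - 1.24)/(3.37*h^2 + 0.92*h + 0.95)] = (15.6031*h^2 + 8.3576*h - 3.2577)/(11.3569*h^4 + 6.2008*h^3 + 7.2494*h^2 + 1.748*h + 0.9025)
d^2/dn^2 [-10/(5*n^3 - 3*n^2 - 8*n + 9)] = 20*(3*(5*n - 1)*(5*n^3 - 3*n^2 - 8*n + 9) - (-15*n^2 + 6*n + 8)^2)/(5*n^3 - 3*n^2 - 8*n + 9)^3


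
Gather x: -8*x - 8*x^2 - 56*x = -8*x^2 - 64*x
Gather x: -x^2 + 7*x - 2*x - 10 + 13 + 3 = -x^2 + 5*x + 6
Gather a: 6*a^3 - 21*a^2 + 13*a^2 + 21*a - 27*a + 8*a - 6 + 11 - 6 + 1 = 6*a^3 - 8*a^2 + 2*a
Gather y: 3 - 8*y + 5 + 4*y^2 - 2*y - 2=4*y^2 - 10*y + 6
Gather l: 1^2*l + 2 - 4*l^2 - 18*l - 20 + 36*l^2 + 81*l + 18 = 32*l^2 + 64*l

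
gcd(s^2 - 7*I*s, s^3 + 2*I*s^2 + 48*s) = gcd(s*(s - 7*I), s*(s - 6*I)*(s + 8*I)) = s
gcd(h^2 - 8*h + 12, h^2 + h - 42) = h - 6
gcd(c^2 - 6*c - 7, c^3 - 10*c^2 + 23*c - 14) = c - 7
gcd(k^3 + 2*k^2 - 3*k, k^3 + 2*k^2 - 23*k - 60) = k + 3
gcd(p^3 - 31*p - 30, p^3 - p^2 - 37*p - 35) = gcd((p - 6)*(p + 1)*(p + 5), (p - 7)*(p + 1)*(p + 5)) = p^2 + 6*p + 5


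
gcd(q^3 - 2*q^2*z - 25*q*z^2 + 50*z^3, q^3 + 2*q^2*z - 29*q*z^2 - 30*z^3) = -q + 5*z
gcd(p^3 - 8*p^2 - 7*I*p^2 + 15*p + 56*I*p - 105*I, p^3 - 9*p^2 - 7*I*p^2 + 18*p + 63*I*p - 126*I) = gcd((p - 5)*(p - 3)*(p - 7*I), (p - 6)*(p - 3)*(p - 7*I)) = p^2 + p*(-3 - 7*I) + 21*I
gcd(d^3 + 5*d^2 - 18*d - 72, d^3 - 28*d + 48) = d^2 + 2*d - 24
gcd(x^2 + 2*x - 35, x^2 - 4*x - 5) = x - 5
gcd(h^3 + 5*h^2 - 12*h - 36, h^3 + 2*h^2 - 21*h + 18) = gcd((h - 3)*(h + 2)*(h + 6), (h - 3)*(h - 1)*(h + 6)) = h^2 + 3*h - 18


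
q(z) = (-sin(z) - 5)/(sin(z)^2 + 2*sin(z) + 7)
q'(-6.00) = 0.10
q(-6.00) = -0.69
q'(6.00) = 0.01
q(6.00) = -0.72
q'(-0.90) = -0.07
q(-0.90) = -0.70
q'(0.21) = 0.09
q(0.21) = -0.70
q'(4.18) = 0.07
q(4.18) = -0.69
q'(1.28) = 0.04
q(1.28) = -0.61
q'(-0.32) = -0.00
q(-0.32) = -0.72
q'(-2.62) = 0.04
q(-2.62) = -0.72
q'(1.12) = 0.06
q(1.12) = -0.61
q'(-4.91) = 0.03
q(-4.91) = -0.60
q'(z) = (-2*sin(z)*cos(z) - 2*cos(z))*(-sin(z) - 5)/(sin(z)^2 + 2*sin(z) + 7)^2 - cos(z)/(sin(z)^2 + 2*sin(z) + 7)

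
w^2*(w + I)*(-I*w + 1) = -I*w^4 + 2*w^3 + I*w^2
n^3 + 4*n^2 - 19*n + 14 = (n - 2)*(n - 1)*(n + 7)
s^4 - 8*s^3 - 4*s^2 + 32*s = s*(s - 8)*(s - 2)*(s + 2)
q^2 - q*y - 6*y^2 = (q - 3*y)*(q + 2*y)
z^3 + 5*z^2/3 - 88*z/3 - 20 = (z - 5)*(z + 2/3)*(z + 6)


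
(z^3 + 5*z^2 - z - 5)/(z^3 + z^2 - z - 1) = (z + 5)/(z + 1)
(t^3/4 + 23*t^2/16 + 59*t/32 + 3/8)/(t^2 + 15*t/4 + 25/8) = (8*t^3 + 46*t^2 + 59*t + 12)/(4*(8*t^2 + 30*t + 25))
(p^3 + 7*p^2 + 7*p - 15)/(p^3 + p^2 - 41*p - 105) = (p - 1)/(p - 7)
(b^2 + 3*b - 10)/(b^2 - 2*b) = (b + 5)/b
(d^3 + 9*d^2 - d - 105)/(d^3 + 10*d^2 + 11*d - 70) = (d - 3)/(d - 2)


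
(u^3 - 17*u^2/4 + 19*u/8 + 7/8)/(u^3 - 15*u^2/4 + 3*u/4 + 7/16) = 2*(u - 1)/(2*u - 1)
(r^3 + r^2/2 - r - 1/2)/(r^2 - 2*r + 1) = (2*r^2 + 3*r + 1)/(2*(r - 1))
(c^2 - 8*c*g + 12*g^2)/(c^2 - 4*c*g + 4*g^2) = (c - 6*g)/(c - 2*g)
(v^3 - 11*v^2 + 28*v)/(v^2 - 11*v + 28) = v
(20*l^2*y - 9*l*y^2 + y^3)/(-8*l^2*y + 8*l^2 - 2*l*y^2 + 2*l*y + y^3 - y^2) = y*(-5*l + y)/(2*l*y - 2*l + y^2 - y)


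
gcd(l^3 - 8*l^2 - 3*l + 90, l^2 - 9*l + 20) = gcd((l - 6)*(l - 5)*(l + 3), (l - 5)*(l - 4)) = l - 5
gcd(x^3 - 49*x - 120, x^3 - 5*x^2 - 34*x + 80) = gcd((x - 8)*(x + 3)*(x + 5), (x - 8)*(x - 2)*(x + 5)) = x^2 - 3*x - 40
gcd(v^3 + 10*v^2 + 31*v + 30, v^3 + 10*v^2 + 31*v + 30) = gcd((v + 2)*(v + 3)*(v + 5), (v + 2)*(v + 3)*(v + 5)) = v^3 + 10*v^2 + 31*v + 30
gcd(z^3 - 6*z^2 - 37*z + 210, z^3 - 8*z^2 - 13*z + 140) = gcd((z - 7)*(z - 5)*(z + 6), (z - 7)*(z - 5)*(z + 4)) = z^2 - 12*z + 35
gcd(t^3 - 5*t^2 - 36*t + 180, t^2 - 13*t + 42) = t - 6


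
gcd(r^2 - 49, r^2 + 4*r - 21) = r + 7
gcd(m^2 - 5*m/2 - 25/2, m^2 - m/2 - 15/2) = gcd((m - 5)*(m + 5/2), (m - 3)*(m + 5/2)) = m + 5/2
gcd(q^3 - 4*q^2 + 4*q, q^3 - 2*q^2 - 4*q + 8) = q^2 - 4*q + 4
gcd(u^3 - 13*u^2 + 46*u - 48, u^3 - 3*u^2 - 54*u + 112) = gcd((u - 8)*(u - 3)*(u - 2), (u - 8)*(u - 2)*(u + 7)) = u^2 - 10*u + 16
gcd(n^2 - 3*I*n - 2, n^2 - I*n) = n - I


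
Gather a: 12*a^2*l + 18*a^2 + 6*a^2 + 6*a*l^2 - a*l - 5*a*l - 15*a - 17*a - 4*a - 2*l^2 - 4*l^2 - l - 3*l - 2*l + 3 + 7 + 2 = a^2*(12*l + 24) + a*(6*l^2 - 6*l - 36) - 6*l^2 - 6*l + 12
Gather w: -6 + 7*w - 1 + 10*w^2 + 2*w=10*w^2 + 9*w - 7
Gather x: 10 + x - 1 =x + 9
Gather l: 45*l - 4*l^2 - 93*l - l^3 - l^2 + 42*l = -l^3 - 5*l^2 - 6*l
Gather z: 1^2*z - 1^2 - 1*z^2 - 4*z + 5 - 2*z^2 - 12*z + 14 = -3*z^2 - 15*z + 18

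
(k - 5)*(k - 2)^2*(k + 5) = k^4 - 4*k^3 - 21*k^2 + 100*k - 100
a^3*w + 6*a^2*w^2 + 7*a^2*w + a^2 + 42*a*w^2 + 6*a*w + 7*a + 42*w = (a + 7)*(a + 6*w)*(a*w + 1)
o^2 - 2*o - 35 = (o - 7)*(o + 5)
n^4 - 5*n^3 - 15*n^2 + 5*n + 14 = (n - 7)*(n - 1)*(n + 1)*(n + 2)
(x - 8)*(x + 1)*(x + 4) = x^3 - 3*x^2 - 36*x - 32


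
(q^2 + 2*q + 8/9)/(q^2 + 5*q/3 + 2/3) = (q + 4/3)/(q + 1)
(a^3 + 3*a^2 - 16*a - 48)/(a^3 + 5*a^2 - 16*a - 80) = (a + 3)/(a + 5)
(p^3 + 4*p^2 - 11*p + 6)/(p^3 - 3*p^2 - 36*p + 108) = (p^2 - 2*p + 1)/(p^2 - 9*p + 18)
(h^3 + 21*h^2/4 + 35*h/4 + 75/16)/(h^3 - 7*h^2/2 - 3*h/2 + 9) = (8*h^2 + 30*h + 25)/(8*(h^2 - 5*h + 6))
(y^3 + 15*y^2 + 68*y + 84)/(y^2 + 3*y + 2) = (y^2 + 13*y + 42)/(y + 1)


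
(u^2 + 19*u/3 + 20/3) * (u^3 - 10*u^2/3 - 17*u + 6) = u^5 + 3*u^4 - 283*u^3/9 - 1115*u^2/9 - 226*u/3 + 40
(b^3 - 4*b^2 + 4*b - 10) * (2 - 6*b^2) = -6*b^5 + 24*b^4 - 22*b^3 + 52*b^2 + 8*b - 20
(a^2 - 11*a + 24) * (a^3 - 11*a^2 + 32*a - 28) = a^5 - 22*a^4 + 177*a^3 - 644*a^2 + 1076*a - 672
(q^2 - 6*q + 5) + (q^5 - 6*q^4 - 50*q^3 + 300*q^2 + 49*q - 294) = q^5 - 6*q^4 - 50*q^3 + 301*q^2 + 43*q - 289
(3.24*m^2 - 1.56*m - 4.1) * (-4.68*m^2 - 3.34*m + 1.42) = -15.1632*m^4 - 3.5208*m^3 + 28.9992*m^2 + 11.4788*m - 5.822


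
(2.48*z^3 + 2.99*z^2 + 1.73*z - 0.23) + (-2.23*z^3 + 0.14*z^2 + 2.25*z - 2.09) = 0.25*z^3 + 3.13*z^2 + 3.98*z - 2.32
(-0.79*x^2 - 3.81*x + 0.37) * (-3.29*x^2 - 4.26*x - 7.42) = 2.5991*x^4 + 15.9003*x^3 + 20.8751*x^2 + 26.694*x - 2.7454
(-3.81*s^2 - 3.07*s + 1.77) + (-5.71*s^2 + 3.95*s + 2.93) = -9.52*s^2 + 0.88*s + 4.7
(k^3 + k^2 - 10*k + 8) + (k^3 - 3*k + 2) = 2*k^3 + k^2 - 13*k + 10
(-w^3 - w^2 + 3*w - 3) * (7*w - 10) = -7*w^4 + 3*w^3 + 31*w^2 - 51*w + 30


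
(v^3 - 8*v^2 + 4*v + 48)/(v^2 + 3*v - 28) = (v^2 - 4*v - 12)/(v + 7)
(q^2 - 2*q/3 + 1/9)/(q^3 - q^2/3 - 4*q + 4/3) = (q - 1/3)/(q^2 - 4)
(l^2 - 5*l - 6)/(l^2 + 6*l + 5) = (l - 6)/(l + 5)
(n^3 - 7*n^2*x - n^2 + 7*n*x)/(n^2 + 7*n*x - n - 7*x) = n*(n - 7*x)/(n + 7*x)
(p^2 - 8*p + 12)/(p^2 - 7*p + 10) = (p - 6)/(p - 5)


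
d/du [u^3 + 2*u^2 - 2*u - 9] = 3*u^2 + 4*u - 2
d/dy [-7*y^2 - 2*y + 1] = -14*y - 2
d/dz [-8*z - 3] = -8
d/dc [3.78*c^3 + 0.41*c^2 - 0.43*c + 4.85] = 11.34*c^2 + 0.82*c - 0.43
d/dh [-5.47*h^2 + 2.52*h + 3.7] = 2.52 - 10.94*h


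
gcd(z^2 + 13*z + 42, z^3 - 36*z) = z + 6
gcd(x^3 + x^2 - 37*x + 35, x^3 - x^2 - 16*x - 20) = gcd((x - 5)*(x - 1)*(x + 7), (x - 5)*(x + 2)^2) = x - 5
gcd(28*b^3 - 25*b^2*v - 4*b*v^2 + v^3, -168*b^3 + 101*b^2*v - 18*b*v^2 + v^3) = -7*b + v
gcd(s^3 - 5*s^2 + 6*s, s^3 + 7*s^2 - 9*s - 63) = s - 3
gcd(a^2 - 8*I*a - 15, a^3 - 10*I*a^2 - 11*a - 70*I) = a - 5*I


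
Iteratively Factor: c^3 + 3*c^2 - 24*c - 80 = (c + 4)*(c^2 - c - 20) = (c + 4)^2*(c - 5)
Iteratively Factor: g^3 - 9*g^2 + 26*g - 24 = (g - 2)*(g^2 - 7*g + 12) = (g - 4)*(g - 2)*(g - 3)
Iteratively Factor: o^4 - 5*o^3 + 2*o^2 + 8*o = (o - 2)*(o^3 - 3*o^2 - 4*o) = (o - 4)*(o - 2)*(o^2 + o) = (o - 4)*(o - 2)*(o + 1)*(o)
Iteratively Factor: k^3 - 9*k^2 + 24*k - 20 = (k - 2)*(k^2 - 7*k + 10) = (k - 2)^2*(k - 5)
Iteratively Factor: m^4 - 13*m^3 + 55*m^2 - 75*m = (m)*(m^3 - 13*m^2 + 55*m - 75) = m*(m - 3)*(m^2 - 10*m + 25) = m*(m - 5)*(m - 3)*(m - 5)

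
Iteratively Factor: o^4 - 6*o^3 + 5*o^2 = (o - 1)*(o^3 - 5*o^2) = o*(o - 1)*(o^2 - 5*o) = o^2*(o - 1)*(o - 5)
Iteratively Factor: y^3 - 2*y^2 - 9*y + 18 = (y - 2)*(y^2 - 9) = (y - 3)*(y - 2)*(y + 3)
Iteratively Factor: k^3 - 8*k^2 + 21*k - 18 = (k - 3)*(k^2 - 5*k + 6) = (k - 3)^2*(k - 2)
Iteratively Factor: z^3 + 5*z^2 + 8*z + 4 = (z + 1)*(z^2 + 4*z + 4) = (z + 1)*(z + 2)*(z + 2)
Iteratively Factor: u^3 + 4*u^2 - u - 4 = (u + 1)*(u^2 + 3*u - 4) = (u - 1)*(u + 1)*(u + 4)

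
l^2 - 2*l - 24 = (l - 6)*(l + 4)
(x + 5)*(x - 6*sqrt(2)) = x^2 - 6*sqrt(2)*x + 5*x - 30*sqrt(2)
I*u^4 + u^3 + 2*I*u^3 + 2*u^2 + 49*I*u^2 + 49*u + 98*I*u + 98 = (u + 2)*(u - 7*I)*(u + 7*I)*(I*u + 1)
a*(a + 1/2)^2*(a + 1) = a^4 + 2*a^3 + 5*a^2/4 + a/4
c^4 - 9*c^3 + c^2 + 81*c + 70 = (c - 7)*(c - 5)*(c + 1)*(c + 2)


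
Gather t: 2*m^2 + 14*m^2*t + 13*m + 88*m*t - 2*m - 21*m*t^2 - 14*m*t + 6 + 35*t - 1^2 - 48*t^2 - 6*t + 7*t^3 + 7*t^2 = 2*m^2 + 11*m + 7*t^3 + t^2*(-21*m - 41) + t*(14*m^2 + 74*m + 29) + 5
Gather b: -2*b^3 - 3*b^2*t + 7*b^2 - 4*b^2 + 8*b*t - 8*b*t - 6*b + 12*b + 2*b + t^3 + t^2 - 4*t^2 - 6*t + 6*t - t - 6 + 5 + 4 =-2*b^3 + b^2*(3 - 3*t) + 8*b + t^3 - 3*t^2 - t + 3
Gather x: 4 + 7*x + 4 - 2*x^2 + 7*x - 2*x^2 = -4*x^2 + 14*x + 8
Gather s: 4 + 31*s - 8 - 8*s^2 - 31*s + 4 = -8*s^2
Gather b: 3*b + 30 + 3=3*b + 33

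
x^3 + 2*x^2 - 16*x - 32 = (x - 4)*(x + 2)*(x + 4)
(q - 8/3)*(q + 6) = q^2 + 10*q/3 - 16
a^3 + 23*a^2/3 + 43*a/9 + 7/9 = (a + 1/3)^2*(a + 7)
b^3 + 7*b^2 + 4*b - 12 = (b - 1)*(b + 2)*(b + 6)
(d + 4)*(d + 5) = d^2 + 9*d + 20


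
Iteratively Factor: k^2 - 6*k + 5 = (k - 1)*(k - 5)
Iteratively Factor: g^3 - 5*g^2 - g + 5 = (g + 1)*(g^2 - 6*g + 5) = (g - 5)*(g + 1)*(g - 1)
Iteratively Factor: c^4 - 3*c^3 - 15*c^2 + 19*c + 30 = (c + 1)*(c^3 - 4*c^2 - 11*c + 30) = (c - 5)*(c + 1)*(c^2 + c - 6) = (c - 5)*(c + 1)*(c + 3)*(c - 2)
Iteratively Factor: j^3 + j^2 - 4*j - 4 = (j + 2)*(j^2 - j - 2) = (j - 2)*(j + 2)*(j + 1)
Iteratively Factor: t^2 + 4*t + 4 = (t + 2)*(t + 2)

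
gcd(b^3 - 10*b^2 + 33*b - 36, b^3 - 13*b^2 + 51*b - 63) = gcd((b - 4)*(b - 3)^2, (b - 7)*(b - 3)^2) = b^2 - 6*b + 9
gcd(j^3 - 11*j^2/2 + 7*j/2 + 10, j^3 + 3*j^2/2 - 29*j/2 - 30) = j - 4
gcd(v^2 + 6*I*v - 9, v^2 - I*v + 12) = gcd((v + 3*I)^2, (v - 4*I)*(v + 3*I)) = v + 3*I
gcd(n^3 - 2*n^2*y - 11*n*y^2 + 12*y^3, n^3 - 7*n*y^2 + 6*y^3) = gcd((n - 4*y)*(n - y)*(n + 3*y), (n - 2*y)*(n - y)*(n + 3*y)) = -n^2 - 2*n*y + 3*y^2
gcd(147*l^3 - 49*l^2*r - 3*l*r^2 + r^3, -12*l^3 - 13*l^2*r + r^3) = 1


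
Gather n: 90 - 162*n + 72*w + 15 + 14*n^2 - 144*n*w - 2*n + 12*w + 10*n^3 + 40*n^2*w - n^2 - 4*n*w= 10*n^3 + n^2*(40*w + 13) + n*(-148*w - 164) + 84*w + 105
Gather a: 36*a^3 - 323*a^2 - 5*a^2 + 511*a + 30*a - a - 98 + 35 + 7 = 36*a^3 - 328*a^2 + 540*a - 56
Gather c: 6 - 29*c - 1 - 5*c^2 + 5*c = -5*c^2 - 24*c + 5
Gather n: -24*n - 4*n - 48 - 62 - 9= -28*n - 119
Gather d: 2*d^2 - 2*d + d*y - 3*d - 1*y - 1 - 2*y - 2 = 2*d^2 + d*(y - 5) - 3*y - 3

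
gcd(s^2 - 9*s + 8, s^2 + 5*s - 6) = s - 1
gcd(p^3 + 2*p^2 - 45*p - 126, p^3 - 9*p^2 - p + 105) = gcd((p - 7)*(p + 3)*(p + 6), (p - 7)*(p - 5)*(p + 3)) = p^2 - 4*p - 21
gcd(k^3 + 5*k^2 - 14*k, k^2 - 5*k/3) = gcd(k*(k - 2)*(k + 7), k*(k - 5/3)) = k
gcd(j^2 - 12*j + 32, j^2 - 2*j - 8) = j - 4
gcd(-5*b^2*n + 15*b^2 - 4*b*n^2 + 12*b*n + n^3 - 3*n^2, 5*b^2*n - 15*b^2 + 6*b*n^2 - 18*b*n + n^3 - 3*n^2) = b*n - 3*b + n^2 - 3*n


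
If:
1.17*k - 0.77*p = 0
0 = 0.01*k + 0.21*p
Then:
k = 0.00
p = 0.00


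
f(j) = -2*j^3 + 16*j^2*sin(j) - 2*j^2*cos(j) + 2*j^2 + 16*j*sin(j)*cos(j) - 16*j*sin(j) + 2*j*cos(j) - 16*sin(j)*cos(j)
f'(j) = 2*j^2*sin(j) + 16*j^2*cos(j) - 6*j^2 - 16*j*sin(j)^2 + 30*j*sin(j) + 16*j*cos(j)^2 - 20*j*cos(j) + 4*j + 16*sin(j)^2 + 16*sin(j)*cos(j) - 16*sin(j) - 16*cos(j)^2 + 2*cos(j)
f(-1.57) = -51.86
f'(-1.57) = 78.27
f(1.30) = 6.03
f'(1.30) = 21.30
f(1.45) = 9.18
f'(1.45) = 20.38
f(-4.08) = 499.87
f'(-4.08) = -390.96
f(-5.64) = 670.88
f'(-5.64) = 190.65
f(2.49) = 11.93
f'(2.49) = -26.40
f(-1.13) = -18.29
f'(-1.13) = 65.35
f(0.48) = -4.57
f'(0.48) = -1.68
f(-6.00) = 581.06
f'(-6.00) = 305.33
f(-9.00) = 1130.47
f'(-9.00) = -1917.19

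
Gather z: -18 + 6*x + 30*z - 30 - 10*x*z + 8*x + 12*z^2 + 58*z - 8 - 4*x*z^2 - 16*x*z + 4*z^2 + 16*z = 14*x + z^2*(16 - 4*x) + z*(104 - 26*x) - 56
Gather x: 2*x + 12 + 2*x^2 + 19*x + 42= 2*x^2 + 21*x + 54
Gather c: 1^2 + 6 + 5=12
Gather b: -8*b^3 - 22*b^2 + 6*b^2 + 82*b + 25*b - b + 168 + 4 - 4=-8*b^3 - 16*b^2 + 106*b + 168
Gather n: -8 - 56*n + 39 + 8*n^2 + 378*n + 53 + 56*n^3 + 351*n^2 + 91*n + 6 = 56*n^3 + 359*n^2 + 413*n + 90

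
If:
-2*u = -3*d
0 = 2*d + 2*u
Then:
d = 0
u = 0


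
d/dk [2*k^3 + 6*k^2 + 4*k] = 6*k^2 + 12*k + 4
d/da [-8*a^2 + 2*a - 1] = 2 - 16*a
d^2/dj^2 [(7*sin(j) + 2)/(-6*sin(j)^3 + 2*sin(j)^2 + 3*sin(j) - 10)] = (1008*sin(j)^7 + 396*sin(j)^6 - 1244*sin(j)^5 - 5902*sin(j)^4 - 128*sin(j)^3 + 5596*sin(j)^2 + 568*sin(j) - 536)/(6*sin(j)^3 - 2*sin(j)^2 - 3*sin(j) + 10)^3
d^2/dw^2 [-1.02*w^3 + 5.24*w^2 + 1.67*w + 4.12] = 10.48 - 6.12*w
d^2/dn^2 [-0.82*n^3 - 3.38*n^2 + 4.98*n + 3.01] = -4.92*n - 6.76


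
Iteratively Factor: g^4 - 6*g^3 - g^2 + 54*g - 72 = (g - 3)*(g^3 - 3*g^2 - 10*g + 24) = (g - 3)*(g - 2)*(g^2 - g - 12) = (g - 4)*(g - 3)*(g - 2)*(g + 3)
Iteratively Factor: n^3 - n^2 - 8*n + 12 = (n - 2)*(n^2 + n - 6) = (n - 2)*(n + 3)*(n - 2)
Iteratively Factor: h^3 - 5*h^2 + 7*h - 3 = (h - 1)*(h^2 - 4*h + 3) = (h - 3)*(h - 1)*(h - 1)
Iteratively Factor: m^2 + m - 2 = (m - 1)*(m + 2)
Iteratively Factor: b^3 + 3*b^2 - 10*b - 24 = (b + 4)*(b^2 - b - 6) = (b + 2)*(b + 4)*(b - 3)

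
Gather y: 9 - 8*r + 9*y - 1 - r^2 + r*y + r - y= -r^2 - 7*r + y*(r + 8) + 8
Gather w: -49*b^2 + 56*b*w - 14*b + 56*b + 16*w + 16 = -49*b^2 + 42*b + w*(56*b + 16) + 16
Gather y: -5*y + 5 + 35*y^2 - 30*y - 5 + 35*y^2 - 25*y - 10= 70*y^2 - 60*y - 10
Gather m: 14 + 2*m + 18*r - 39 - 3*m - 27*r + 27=-m - 9*r + 2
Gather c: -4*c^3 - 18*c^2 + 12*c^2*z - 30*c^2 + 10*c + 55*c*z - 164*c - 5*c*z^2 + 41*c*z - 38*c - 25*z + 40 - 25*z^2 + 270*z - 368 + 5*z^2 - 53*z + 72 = -4*c^3 + c^2*(12*z - 48) + c*(-5*z^2 + 96*z - 192) - 20*z^2 + 192*z - 256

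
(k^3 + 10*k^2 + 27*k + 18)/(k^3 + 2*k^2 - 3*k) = (k^2 + 7*k + 6)/(k*(k - 1))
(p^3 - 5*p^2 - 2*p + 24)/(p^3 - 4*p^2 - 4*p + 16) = (p - 3)/(p - 2)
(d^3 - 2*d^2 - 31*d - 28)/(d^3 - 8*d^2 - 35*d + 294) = (d^2 + 5*d + 4)/(d^2 - d - 42)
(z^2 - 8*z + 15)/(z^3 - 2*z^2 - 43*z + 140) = (z - 3)/(z^2 + 3*z - 28)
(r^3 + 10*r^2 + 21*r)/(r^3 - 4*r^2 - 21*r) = (r + 7)/(r - 7)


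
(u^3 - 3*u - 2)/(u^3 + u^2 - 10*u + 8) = (u^2 + 2*u + 1)/(u^2 + 3*u - 4)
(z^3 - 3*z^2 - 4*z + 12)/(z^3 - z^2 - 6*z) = (z - 2)/z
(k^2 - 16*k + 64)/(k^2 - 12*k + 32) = (k - 8)/(k - 4)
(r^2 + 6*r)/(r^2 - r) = (r + 6)/(r - 1)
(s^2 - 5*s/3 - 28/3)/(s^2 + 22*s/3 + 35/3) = (s - 4)/(s + 5)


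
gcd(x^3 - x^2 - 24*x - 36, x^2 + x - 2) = x + 2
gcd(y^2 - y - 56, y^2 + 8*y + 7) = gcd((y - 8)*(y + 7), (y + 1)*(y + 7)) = y + 7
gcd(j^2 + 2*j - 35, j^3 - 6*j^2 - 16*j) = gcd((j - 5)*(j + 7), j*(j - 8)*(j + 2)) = 1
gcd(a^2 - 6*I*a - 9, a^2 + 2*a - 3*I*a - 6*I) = a - 3*I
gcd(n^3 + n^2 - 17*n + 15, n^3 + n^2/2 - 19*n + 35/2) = n^2 + 4*n - 5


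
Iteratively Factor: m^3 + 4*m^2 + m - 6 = (m + 2)*(m^2 + 2*m - 3) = (m - 1)*(m + 2)*(m + 3)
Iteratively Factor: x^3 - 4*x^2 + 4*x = (x - 2)*(x^2 - 2*x) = x*(x - 2)*(x - 2)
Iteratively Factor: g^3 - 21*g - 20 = (g - 5)*(g^2 + 5*g + 4) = (g - 5)*(g + 1)*(g + 4)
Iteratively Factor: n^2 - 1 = (n - 1)*(n + 1)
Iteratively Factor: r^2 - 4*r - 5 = (r - 5)*(r + 1)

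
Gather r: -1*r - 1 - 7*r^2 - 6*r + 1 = -7*r^2 - 7*r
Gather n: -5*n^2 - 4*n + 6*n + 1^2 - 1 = -5*n^2 + 2*n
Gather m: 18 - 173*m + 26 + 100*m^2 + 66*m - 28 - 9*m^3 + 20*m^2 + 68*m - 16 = -9*m^3 + 120*m^2 - 39*m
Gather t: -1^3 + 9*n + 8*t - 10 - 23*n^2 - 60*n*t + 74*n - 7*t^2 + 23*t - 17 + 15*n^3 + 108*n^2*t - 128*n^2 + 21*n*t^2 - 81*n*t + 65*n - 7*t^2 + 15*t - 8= 15*n^3 - 151*n^2 + 148*n + t^2*(21*n - 14) + t*(108*n^2 - 141*n + 46) - 36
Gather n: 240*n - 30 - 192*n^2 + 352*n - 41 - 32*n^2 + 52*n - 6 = -224*n^2 + 644*n - 77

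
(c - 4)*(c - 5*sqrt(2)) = c^2 - 5*sqrt(2)*c - 4*c + 20*sqrt(2)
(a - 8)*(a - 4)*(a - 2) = a^3 - 14*a^2 + 56*a - 64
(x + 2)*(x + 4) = x^2 + 6*x + 8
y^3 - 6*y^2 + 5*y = y*(y - 5)*(y - 1)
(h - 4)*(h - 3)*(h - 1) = h^3 - 8*h^2 + 19*h - 12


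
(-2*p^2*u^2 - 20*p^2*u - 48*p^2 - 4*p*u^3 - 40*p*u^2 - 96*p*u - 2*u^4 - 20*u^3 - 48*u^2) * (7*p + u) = -14*p^3*u^2 - 140*p^3*u - 336*p^3 - 30*p^2*u^3 - 300*p^2*u^2 - 720*p^2*u - 18*p*u^4 - 180*p*u^3 - 432*p*u^2 - 2*u^5 - 20*u^4 - 48*u^3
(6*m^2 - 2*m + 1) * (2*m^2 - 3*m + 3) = 12*m^4 - 22*m^3 + 26*m^2 - 9*m + 3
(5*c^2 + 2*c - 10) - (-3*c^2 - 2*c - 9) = 8*c^2 + 4*c - 1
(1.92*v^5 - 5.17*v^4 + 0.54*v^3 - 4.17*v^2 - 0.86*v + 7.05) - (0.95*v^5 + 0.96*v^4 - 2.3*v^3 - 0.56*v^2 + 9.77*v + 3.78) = 0.97*v^5 - 6.13*v^4 + 2.84*v^3 - 3.61*v^2 - 10.63*v + 3.27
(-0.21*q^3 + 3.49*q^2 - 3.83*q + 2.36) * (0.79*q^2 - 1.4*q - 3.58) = -0.1659*q^5 + 3.0511*q^4 - 7.1599*q^3 - 5.2678*q^2 + 10.4074*q - 8.4488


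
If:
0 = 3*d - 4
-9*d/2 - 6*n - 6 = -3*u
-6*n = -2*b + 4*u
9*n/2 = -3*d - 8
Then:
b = -32/3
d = 4/3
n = -8/3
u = -4/3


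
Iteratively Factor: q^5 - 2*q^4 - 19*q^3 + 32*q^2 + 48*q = (q - 4)*(q^4 + 2*q^3 - 11*q^2 - 12*q) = q*(q - 4)*(q^3 + 2*q^2 - 11*q - 12) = q*(q - 4)*(q - 3)*(q^2 + 5*q + 4) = q*(q - 4)*(q - 3)*(q + 4)*(q + 1)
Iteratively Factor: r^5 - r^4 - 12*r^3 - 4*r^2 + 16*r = (r + 2)*(r^4 - 3*r^3 - 6*r^2 + 8*r) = (r - 4)*(r + 2)*(r^3 + r^2 - 2*r) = r*(r - 4)*(r + 2)*(r^2 + r - 2) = r*(r - 4)*(r - 1)*(r + 2)*(r + 2)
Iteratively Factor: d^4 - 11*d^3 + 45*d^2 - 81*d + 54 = (d - 3)*(d^3 - 8*d^2 + 21*d - 18) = (d - 3)^2*(d^2 - 5*d + 6) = (d - 3)^3*(d - 2)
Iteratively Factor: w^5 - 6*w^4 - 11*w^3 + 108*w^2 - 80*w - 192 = (w + 4)*(w^4 - 10*w^3 + 29*w^2 - 8*w - 48) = (w + 1)*(w + 4)*(w^3 - 11*w^2 + 40*w - 48) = (w - 3)*(w + 1)*(w + 4)*(w^2 - 8*w + 16) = (w - 4)*(w - 3)*(w + 1)*(w + 4)*(w - 4)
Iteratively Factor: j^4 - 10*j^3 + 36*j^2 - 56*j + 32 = (j - 2)*(j^3 - 8*j^2 + 20*j - 16) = (j - 2)^2*(j^2 - 6*j + 8) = (j - 4)*(j - 2)^2*(j - 2)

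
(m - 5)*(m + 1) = m^2 - 4*m - 5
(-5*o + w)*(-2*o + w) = 10*o^2 - 7*o*w + w^2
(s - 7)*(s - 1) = s^2 - 8*s + 7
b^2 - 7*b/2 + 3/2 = (b - 3)*(b - 1/2)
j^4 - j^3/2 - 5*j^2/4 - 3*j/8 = j*(j - 3/2)*(j + 1/2)^2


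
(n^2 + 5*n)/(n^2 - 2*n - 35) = n/(n - 7)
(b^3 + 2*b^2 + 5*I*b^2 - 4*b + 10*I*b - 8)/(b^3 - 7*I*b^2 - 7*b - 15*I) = (b^2 + b*(2 + 4*I) + 8*I)/(b^2 - 8*I*b - 15)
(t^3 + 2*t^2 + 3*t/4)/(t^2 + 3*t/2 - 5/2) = t*(4*t^2 + 8*t + 3)/(2*(2*t^2 + 3*t - 5))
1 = 1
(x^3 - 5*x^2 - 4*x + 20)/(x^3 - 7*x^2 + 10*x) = (x + 2)/x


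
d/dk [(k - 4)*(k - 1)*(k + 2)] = 3*k^2 - 6*k - 6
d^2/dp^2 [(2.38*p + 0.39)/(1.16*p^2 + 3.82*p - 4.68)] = ((2.32*p + 3.82)*(2.38*p + 0.39)*(4.64*p + 7.64) - (16.5648*p + 19.088)*(1.16*p^2 + 3.82*p - 4.68))/(1.16*p^2 + 3.82*p - 4.68)^3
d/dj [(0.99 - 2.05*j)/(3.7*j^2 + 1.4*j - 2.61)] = (7.585*j^2 - 7.326*j + 3.9645)/(13.69*j^4 + 10.36*j^3 - 17.354*j^2 - 7.308*j + 6.8121)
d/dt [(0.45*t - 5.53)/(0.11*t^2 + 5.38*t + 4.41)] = (-0.0495*t^2 + 1.2166*t + 31.7359)/(0.0121*t^4 + 1.1836*t^3 + 29.9146*t^2 + 47.4516*t + 19.4481)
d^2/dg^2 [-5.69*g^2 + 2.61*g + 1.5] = -11.3800000000000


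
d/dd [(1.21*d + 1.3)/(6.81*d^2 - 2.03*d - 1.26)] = (-8.2401*d^2 - 17.706*d + 1.1144)/(46.3761*d^4 - 27.6486*d^3 - 13.0403*d^2 + 5.1156*d + 1.5876)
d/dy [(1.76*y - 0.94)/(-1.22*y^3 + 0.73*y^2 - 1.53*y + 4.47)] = (4.2944*y^3 - 4.7252*y^2 + 1.3724*y + 6.429)/(1.4884*y^6 - 1.7812*y^5 + 4.2661*y^4 - 13.1406*y^3 + 8.8671*y^2 - 13.6782*y + 19.9809)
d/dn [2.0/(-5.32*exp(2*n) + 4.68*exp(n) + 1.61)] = (21.28*exp(n) - 9.36)*exp(n)/(-5.32*exp(2*n) + 4.68*exp(n) + 1.61)^2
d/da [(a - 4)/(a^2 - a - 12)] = -1/(a^2 + 6*a + 9)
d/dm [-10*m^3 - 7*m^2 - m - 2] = -30*m^2 - 14*m - 1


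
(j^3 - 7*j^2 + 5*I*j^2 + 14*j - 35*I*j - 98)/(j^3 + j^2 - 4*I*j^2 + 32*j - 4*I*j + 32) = (j^3 + j^2*(-7 + 5*I) + j*(14 - 35*I) - 98)/(j^3 + j^2*(1 - 4*I) + j*(32 - 4*I) + 32)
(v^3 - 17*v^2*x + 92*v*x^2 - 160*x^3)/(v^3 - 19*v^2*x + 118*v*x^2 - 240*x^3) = (-v + 4*x)/(-v + 6*x)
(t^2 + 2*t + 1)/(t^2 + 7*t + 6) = (t + 1)/(t + 6)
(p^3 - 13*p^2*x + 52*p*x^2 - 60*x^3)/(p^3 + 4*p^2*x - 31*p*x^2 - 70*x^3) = (p^2 - 8*p*x + 12*x^2)/(p^2 + 9*p*x + 14*x^2)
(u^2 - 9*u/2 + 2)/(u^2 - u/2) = (u - 4)/u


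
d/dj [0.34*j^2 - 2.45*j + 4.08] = 0.68*j - 2.45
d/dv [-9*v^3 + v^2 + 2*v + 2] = -27*v^2 + 2*v + 2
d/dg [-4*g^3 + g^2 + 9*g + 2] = -12*g^2 + 2*g + 9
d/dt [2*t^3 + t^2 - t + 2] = 6*t^2 + 2*t - 1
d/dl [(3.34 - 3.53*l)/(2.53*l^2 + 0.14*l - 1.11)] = (8.9309*l^2 - 16.9004*l + 3.4507)/(6.4009*l^4 + 0.7084*l^3 - 5.597*l^2 - 0.3108*l + 1.2321)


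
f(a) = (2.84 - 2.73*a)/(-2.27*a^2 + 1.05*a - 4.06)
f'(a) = (2.84 - 2.73*a)*(4.54*a - 1.05)/(-2.27*a^2 + 1.05*a - 4.06)^2 - 2.73/(-2.27*a^2 + 1.05*a - 4.06) = (-6.1971*a^2 + 12.8936*a + 8.1018)/(5.1529*a^4 - 4.767*a^3 + 19.5349*a^2 - 8.526*a + 16.4836)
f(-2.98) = -0.40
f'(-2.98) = -0.11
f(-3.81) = -0.32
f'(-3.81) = -0.08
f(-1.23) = -0.71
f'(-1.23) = -0.22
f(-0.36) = -0.81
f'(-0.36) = 0.12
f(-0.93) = -0.77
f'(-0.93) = -0.19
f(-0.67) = -0.81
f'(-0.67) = -0.10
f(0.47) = -0.38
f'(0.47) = 0.77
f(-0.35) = -0.81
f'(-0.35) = 0.13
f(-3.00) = -0.40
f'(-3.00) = -0.11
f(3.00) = 0.25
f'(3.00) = -0.02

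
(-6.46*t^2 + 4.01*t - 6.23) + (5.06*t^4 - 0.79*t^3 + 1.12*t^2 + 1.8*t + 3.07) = 5.06*t^4 - 0.79*t^3 - 5.34*t^2 + 5.81*t - 3.16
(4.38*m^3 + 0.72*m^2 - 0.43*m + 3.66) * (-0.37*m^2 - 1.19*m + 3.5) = -1.6206*m^5 - 5.4786*m^4 + 14.6323*m^3 + 1.6775*m^2 - 5.8604*m + 12.81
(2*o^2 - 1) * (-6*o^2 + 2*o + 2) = -12*o^4 + 4*o^3 + 10*o^2 - 2*o - 2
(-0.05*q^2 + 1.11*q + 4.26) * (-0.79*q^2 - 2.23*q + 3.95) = 0.0395*q^4 - 0.7654*q^3 - 6.0382*q^2 - 5.1153*q + 16.827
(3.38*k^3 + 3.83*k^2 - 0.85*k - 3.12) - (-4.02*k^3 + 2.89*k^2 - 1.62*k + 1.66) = 7.4*k^3 + 0.94*k^2 + 0.77*k - 4.78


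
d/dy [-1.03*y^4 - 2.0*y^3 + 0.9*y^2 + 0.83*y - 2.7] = -4.12*y^3 - 6.0*y^2 + 1.8*y + 0.83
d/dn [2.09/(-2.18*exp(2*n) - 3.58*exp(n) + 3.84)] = (9.1124*exp(n) + 7.4822)*exp(n)/(2.18*exp(2*n) + 3.58*exp(n) - 3.84)^2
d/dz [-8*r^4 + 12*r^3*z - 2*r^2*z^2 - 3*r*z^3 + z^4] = 12*r^3 - 4*r^2*z - 9*r*z^2 + 4*z^3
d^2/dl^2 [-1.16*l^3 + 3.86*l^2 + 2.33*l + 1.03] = 7.72 - 6.96*l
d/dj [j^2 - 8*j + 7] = 2*j - 8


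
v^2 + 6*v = v*(v + 6)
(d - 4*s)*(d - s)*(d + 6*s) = d^3 + d^2*s - 26*d*s^2 + 24*s^3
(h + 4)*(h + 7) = h^2 + 11*h + 28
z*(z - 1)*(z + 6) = z^3 + 5*z^2 - 6*z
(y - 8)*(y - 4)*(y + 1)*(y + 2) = y^4 - 9*y^3 - 2*y^2 + 72*y + 64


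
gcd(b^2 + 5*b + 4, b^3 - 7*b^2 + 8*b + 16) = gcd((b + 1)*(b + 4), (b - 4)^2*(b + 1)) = b + 1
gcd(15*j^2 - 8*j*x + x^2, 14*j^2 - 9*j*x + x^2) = 1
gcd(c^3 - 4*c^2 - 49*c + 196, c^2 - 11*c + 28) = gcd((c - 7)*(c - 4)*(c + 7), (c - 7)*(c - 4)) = c^2 - 11*c + 28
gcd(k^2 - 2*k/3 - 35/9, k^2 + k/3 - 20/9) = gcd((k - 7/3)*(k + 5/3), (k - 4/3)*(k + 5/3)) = k + 5/3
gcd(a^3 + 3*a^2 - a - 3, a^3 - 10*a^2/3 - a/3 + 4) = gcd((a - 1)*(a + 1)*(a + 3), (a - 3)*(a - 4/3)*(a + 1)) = a + 1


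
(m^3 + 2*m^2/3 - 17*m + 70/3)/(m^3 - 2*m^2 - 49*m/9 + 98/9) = 3*(m + 5)/(3*m + 7)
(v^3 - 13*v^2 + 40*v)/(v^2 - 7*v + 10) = v*(v - 8)/(v - 2)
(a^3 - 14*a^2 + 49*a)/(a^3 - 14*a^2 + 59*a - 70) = a*(a - 7)/(a^2 - 7*a + 10)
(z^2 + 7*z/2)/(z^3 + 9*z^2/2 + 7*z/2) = 1/(z + 1)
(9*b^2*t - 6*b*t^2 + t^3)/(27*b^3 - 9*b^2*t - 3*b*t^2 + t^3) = t/(3*b + t)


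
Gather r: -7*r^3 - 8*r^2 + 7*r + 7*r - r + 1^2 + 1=-7*r^3 - 8*r^2 + 13*r + 2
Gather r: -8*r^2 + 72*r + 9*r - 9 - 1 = -8*r^2 + 81*r - 10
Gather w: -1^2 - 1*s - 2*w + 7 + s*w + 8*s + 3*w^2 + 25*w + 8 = 7*s + 3*w^2 + w*(s + 23) + 14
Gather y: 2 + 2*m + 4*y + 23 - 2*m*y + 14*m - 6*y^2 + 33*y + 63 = 16*m - 6*y^2 + y*(37 - 2*m) + 88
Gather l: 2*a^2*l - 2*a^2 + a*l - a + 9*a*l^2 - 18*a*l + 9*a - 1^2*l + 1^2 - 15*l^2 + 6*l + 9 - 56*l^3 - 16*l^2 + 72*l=-2*a^2 + 8*a - 56*l^3 + l^2*(9*a - 31) + l*(2*a^2 - 17*a + 77) + 10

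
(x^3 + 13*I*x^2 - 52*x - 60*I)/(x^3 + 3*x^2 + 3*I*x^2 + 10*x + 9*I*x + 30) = (x^2 + 8*I*x - 12)/(x^2 + x*(3 - 2*I) - 6*I)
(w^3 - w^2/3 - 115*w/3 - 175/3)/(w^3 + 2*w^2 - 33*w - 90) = (3*w^2 - 16*w - 35)/(3*(w^2 - 3*w - 18))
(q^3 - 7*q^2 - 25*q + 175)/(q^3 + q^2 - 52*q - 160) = (q^2 - 12*q + 35)/(q^2 - 4*q - 32)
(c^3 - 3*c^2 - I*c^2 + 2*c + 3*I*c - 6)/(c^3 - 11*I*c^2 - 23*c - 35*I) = (c^2 - c*(3 + 2*I) + 6*I)/(c^2 - 12*I*c - 35)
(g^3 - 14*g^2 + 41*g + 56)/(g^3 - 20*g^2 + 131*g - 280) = (g + 1)/(g - 5)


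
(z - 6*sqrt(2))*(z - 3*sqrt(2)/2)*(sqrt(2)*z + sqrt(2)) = sqrt(2)*z^3 - 15*z^2 + sqrt(2)*z^2 - 15*z + 18*sqrt(2)*z + 18*sqrt(2)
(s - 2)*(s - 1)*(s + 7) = s^3 + 4*s^2 - 19*s + 14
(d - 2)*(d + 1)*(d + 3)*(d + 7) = d^4 + 9*d^3 + 9*d^2 - 41*d - 42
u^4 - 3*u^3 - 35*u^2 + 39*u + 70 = (u - 7)*(u - 2)*(u + 1)*(u + 5)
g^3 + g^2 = g^2*(g + 1)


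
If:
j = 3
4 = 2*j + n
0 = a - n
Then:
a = -2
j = 3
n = -2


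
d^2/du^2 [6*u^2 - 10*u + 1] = 12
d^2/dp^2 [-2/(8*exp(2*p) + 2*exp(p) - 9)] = 4*(-4*(8*exp(p) + 1)^2*exp(p) + (16*exp(p) + 1)*(8*exp(2*p) + 2*exp(p) - 9))*exp(p)/(8*exp(2*p) + 2*exp(p) - 9)^3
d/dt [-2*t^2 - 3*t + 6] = -4*t - 3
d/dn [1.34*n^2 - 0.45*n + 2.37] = 2.68*n - 0.45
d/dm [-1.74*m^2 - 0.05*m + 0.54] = -3.48*m - 0.05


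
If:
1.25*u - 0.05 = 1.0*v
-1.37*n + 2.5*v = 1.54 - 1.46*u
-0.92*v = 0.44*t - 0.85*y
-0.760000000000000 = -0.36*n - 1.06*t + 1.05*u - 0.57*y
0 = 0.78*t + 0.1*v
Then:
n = 4.54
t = -0.27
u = 1.72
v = 2.10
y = 2.13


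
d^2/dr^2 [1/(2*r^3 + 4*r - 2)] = (-3*r*(r^3 + 2*r - 1) + (3*r^2 + 2)^2)/(r^3 + 2*r - 1)^3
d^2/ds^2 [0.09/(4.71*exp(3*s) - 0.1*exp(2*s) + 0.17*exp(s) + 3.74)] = ((-3.8151*exp(2*s) + 0.036*exp(s) - 0.0153)*(4.71*exp(3*s) - 0.1*exp(2*s) + 0.17*exp(s) + 3.74) + 0.09*(14.13*exp(2*s) - 0.2*exp(s) + 0.17)*(28.26*exp(2*s) - 0.4*exp(s) + 0.34)*exp(s))*exp(s)/(4.71*exp(3*s) - 0.1*exp(2*s) + 0.17*exp(s) + 3.74)^3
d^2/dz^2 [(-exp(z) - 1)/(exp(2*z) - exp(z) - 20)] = (-exp(4*z) - 5*exp(3*z) - 117*exp(2*z) - 61*exp(z) - 380)*exp(z)/(exp(6*z) - 3*exp(5*z) - 57*exp(4*z) + 119*exp(3*z) + 1140*exp(2*z) - 1200*exp(z) - 8000)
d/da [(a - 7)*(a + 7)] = 2*a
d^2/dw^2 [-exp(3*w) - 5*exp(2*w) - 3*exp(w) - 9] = (-9*exp(2*w) - 20*exp(w) - 3)*exp(w)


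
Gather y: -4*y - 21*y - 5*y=-30*y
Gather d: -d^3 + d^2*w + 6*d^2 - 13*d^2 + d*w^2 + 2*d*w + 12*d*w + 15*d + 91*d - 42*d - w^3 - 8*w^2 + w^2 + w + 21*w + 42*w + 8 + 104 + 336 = -d^3 + d^2*(w - 7) + d*(w^2 + 14*w + 64) - w^3 - 7*w^2 + 64*w + 448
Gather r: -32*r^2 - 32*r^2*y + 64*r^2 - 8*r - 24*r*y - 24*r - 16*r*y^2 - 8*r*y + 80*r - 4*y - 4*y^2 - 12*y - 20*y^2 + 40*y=r^2*(32 - 32*y) + r*(-16*y^2 - 32*y + 48) - 24*y^2 + 24*y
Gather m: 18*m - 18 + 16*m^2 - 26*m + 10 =16*m^2 - 8*m - 8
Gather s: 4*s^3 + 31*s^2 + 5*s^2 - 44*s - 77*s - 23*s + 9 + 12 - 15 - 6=4*s^3 + 36*s^2 - 144*s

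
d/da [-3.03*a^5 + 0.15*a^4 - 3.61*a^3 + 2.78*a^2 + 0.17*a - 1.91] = -15.15*a^4 + 0.6*a^3 - 10.83*a^2 + 5.56*a + 0.17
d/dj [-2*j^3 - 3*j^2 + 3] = 6*j*(-j - 1)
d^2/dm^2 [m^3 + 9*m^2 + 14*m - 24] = 6*m + 18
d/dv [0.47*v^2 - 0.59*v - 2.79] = 0.94*v - 0.59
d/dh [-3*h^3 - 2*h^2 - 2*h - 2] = -9*h^2 - 4*h - 2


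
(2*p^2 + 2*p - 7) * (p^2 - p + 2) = 2*p^4 - 5*p^2 + 11*p - 14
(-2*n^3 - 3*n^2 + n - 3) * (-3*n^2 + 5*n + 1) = 6*n^5 - n^4 - 20*n^3 + 11*n^2 - 14*n - 3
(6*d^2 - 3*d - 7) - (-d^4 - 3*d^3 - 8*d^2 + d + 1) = d^4 + 3*d^3 + 14*d^2 - 4*d - 8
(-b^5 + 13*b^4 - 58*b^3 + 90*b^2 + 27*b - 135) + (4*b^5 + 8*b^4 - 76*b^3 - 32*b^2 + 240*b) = 3*b^5 + 21*b^4 - 134*b^3 + 58*b^2 + 267*b - 135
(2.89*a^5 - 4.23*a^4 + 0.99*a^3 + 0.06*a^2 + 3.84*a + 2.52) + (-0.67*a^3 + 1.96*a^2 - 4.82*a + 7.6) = 2.89*a^5 - 4.23*a^4 + 0.32*a^3 + 2.02*a^2 - 0.98*a + 10.12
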